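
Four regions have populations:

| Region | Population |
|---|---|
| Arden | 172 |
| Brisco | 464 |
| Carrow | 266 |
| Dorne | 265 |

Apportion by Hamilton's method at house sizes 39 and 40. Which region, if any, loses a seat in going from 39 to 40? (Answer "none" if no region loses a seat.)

At 39 seats: Arden 6, Brisco 15, Carrow 9, Dorne 9.
At 40 seats: Arden 6, Brisco 16, Carrow 9, Dorne 9.
No region's allocation decreased.

none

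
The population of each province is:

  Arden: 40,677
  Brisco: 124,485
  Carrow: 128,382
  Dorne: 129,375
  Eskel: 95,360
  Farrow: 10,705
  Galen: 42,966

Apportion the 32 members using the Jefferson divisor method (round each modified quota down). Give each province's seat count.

Arden 2; Brisco 7; Carrow 8; Dorne 8; Eskel 5; Farrow 0; Galen 2

Standard divisor 571950/32 ≈ 17873.438; standard quotas: Arden 2.276, Brisco 6.965, Carrow 7.183, Dorne 7.238, Eskel 5.335, Farrow 0.599, Galen 2.404.
Rounding down gives 2, 6, 7, 7, 5, 0, 2 = 29 seats, so the divisor must be adjusted.
With modified divisor 16000: modified quotas Arden 2.542, Brisco 7.780, Carrow 8.024, Dorne 8.086, Eskel 5.960, Farrow 0.669, Galen 2.685.
Rounding down: Arden 2, Brisco 7, Carrow 8, Dorne 8, Eskel 5, Farrow 0, Galen 2 (total 32).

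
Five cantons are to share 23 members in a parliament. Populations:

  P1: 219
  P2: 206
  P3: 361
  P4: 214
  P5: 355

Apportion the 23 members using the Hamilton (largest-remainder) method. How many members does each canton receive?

P1: 4, P2: 3, P3: 6, P4: 4, P5: 6

Total 1355; standard divisor 1355/23 ≈ 58.913.
Standard quotas: P1 3.717, P2 3.497, P3 6.128, P4 3.632, P5 6.026.
Lower quotas: P1 3, P2 3, P3 6, P4 3, P5 6 (sum 21, leaving 2 seats).
Remainders in descending order: P1 0.717, P4 0.632, P2 0.497, P3 0.128, P5 0.026.
The surplus seats go to P1, P4.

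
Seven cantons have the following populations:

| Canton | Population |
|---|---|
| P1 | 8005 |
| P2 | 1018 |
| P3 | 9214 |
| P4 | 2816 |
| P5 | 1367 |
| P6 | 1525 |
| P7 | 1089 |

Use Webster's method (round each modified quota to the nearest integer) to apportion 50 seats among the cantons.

P1 16; P2 2; P3 18; P4 6; P5 3; P6 3; P7 2

Standard divisor 25034/50 ≈ 500.68; standard quotas: P1 15.988, P2 2.033, P3 18.403, P4 5.624, P5 2.730, P6 3.046, P7 2.175.
Rounding to the nearest integer gives P1 16, P2 2, P3 18, P4 6, P5 3, P6 3, P7 2 — total 50, matching the house size, so no adjustment is needed.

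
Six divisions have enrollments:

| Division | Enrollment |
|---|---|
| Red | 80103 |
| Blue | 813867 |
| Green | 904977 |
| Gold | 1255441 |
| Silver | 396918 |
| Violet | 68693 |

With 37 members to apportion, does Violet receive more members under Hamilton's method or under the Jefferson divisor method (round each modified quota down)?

Hamilton: Red 1, Blue 9, Green 9, Gold 13, Silver 4, Violet 1.
Jefferson: Red 0, Blue 9, Green 10, Gold 14, Silver 4, Violet 0.
Violet gets 1 under Hamilton and 0 under Jefferson.

Hamilton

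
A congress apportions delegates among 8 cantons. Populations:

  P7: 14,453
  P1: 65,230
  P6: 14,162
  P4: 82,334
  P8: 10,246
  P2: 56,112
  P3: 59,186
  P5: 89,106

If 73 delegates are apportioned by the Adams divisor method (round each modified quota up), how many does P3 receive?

11

Standard divisor 390829/73 ≈ 5353.822; standard quotas: P7 2.700, P1 12.184, P6 2.645, P4 15.379, P8 1.914, P2 10.481, P3 11.055, P5 16.643.
Rounding up gives 3, 13, 3, 16, 2, 11, 12, 17 = 77 seats, so the divisor must be adjusted.
With modified divisor 5590: modified quotas P7 2.586, P1 11.669, P6 2.533, P4 14.729, P8 1.833, P2 10.038, P3 10.588, P5 15.940.
Rounding up: P7 3, P1 12, P6 3, P4 15, P8 2, P2 11, P3 11, P5 16 (total 73).
P3 receives 11.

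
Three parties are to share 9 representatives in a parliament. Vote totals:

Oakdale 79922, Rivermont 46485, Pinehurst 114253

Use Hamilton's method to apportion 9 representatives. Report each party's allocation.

Oakdale 3; Rivermont 2; Pinehurst 4

Standard divisor: 240660 ÷ 9 = 26740.
Standard quotas: Oakdale 2.9889, Rivermont 1.7384, Pinehurst 4.2727.
Lower quotas: Oakdale 2, Rivermont 1, Pinehurst 4 (sum 7, leaving 2 seats).
Remainders in descending order: Oakdale 0.9889, Rivermont 0.7384, Pinehurst 0.2727.
Largest remainders: Oakdale, Rivermont receive the extra seats.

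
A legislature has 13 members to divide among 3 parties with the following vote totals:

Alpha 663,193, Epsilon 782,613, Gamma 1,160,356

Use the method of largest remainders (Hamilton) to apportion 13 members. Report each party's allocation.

Alpha: 3, Epsilon: 4, Gamma: 6

Standard divisor: 2606162 ÷ 13 = 200474.
Standard quotas: Alpha 3.3081, Epsilon 3.9038, Gamma 5.7881.
Lower quotas: Alpha 3, Epsilon 3, Gamma 5 (sum 11, leaving 2 seats).
Remainders in descending order: Epsilon 0.9038, Gamma 0.7881, Alpha 0.3081.
Largest remainders: Epsilon, Gamma receive the extra seats.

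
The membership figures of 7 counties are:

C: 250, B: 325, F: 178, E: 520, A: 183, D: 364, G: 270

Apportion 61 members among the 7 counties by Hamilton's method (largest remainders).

C: 7, B: 10, F: 5, E: 15, A: 5, D: 11, G: 8

Standard divisor: 2090 ÷ 61 ≈ 34.262.
Standard quotas: C 7.297, B 9.486, F 5.195, E 15.177, A 5.341, D 10.624, G 7.880.
Lower quotas: C 7, B 9, F 5, E 15, A 5, D 10, G 7 (sum 58, leaving 3 seats).
Remainders in descending order: G 0.880, D 0.624, B 0.486, A 0.341, C 0.297, F 0.195, E 0.177.
The surplus seats go to G, D, B.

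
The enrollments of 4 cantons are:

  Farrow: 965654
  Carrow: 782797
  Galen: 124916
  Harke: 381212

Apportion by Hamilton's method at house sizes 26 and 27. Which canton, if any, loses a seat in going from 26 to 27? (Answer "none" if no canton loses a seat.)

Galen

At 26 seats: Farrow 11, Carrow 9, Galen 2, Harke 4.
At 27 seats: Farrow 12, Carrow 9, Galen 1, Harke 5.
Galen drops from 2 to 1.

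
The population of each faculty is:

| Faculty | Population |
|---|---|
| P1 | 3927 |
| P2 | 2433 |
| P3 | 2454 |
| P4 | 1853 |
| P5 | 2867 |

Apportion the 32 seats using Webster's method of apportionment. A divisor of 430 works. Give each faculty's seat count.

With modified divisor 430: modified quotas P1 9.133, P2 5.658, P3 5.707, P4 4.309, P5 6.667.
Rounding to the nearest integer: P1 9, P2 6, P3 6, P4 4, P5 7 (total 32).

P1 9, P2 6, P3 6, P4 4, P5 7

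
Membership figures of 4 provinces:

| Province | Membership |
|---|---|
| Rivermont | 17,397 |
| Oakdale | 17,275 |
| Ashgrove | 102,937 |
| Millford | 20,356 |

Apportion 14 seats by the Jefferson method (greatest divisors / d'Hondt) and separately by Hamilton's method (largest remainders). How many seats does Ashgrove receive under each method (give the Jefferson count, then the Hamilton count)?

10 and 9

Jefferson: Rivermont 1, Oakdale 1, Ashgrove 10, Millford 2.
Hamilton: Rivermont 2, Oakdale 1, Ashgrove 9, Millford 2.
Ashgrove gets 10 under Jefferson and 9 under Hamilton.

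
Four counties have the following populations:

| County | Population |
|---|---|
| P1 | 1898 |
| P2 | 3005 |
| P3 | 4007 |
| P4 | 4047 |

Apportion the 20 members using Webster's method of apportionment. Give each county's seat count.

P1 3; P2 5; P3 6; P4 6

Standard divisor 12957/20 ≈ 647.85; standard quotas: P1 2.930, P2 4.638, P3 6.185, P4 6.247.
Rounding to the nearest integer gives P1 3, P2 5, P3 6, P4 6 — total 20, matching the house size, so no adjustment is needed.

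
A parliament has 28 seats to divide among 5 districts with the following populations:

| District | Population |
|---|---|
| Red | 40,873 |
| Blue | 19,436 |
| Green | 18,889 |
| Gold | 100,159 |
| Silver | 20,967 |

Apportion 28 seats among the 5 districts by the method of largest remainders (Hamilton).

Red: 6; Blue: 3; Green: 2; Gold: 14; Silver: 3

Standard divisor: 200324 ÷ 28 ≈ 7154.429.
Standard quotas: Red 5.7130, Blue 2.7166, Green 2.6402, Gold 13.9996, Silver 2.9306.
Lower quotas: Red 5, Blue 2, Green 2, Gold 13, Silver 2 (sum 24, leaving 4 seats).
Remainders in descending order: Gold 0.9996, Silver 0.9306, Blue 0.7166, Red 0.7130, Green 0.6402.
Largest remainders: Gold, Silver, Blue, Red receive the extra seats.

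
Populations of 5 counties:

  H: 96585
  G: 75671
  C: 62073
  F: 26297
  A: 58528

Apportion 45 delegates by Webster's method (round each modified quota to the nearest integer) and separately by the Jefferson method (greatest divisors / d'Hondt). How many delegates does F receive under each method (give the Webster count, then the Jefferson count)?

4 and 3

Webster: H 13, G 11, C 9, F 4, A 8.
Jefferson: H 14, G 11, C 9, F 3, A 8.
F gets 4 under Webster and 3 under Jefferson.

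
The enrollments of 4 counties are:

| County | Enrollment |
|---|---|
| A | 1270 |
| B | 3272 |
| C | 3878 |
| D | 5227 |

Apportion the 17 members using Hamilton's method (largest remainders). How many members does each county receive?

A 2, B 4, C 5, D 6

Total 13647; standard divisor 13647/17 ≈ 802.765.
Standard quotas: A 1.5820, B 4.0759, C 4.8308, D 6.5112.
Lower quotas: A 1, B 4, C 4, D 6 (sum 15, leaving 2 seats).
Remainders in descending order: C 0.8308, A 0.5820, D 0.5112, B 0.0759.
Largest remainders: C, A receive the extra seats.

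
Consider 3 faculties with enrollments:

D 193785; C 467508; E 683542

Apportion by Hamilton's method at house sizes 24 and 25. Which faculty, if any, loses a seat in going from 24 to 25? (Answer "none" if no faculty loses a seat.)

D

At 24 seats: D 4, C 8, E 12.
At 25 seats: D 3, C 9, E 13.
D drops from 4 to 3.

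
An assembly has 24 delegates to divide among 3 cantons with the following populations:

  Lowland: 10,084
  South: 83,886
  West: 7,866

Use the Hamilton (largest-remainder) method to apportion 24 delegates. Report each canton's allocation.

Total 101836; standard divisor 101836/24 ≈ 4243.167.
Standard quotas: Lowland 2.3765, South 19.7697, West 1.8538.
Lower quotas: Lowland 2, South 19, West 1 (sum 22, leaving 2 seats).
Remainders in descending order: West 0.8538, South 0.7697, Lowland 0.3765.
The surplus seats go to West, South.

Lowland 2, South 20, West 2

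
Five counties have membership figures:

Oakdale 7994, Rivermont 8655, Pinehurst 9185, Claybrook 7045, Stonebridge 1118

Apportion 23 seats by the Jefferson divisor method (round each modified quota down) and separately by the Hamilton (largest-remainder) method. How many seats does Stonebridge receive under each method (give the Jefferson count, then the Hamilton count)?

0 and 1

Jefferson: Oakdale 6, Rivermont 6, Pinehurst 6, Claybrook 5, Stonebridge 0.
Hamilton: Oakdale 5, Rivermont 6, Pinehurst 6, Claybrook 5, Stonebridge 1.
Stonebridge gets 0 under Jefferson and 1 under Hamilton.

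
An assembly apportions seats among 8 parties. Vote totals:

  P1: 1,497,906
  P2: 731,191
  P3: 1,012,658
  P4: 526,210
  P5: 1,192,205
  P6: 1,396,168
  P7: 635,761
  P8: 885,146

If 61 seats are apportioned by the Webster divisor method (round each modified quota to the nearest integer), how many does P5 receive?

9

Standard divisor 7877245/61 ≈ 129135.164; standard quotas: P1 11.600, P2 5.662, P3 7.842, P4 4.075, P5 9.232, P6 10.812, P7 4.923, P8 6.854.
Rounding to the nearest integer gives 12, 6, 8, 4, 9, 11, 5, 7 = 62 seats, so the divisor must be adjusted.
With modified divisor 131600: modified quotas P1 11.382, P2 5.556, P3 7.695, P4 3.999, P5 9.059, P6 10.609, P7 4.831, P8 6.726.
Rounding to the nearest integer: P1 11, P2 6, P3 8, P4 4, P5 9, P6 11, P7 5, P8 7 (total 61).
P5 receives 9.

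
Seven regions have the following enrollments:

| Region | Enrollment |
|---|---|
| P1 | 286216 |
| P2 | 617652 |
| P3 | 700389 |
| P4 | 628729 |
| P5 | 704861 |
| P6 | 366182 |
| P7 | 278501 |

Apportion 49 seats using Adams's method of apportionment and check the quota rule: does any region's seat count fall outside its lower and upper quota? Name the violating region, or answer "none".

none

Standard quotas: P1 3.915, P2 8.448, P3 9.580, P4 8.599, P5 9.641, P6 5.008, P7 3.809.
Adams allocation: P1 4, P2 8, P3 9, P4 9, P5 10, P6 5, P7 4.
Every allocation lies between the lower and upper quota.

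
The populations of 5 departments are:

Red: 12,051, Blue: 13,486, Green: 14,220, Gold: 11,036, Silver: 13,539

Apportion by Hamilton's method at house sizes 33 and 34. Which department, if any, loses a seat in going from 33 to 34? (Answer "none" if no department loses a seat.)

none

At 33 seats: Red 6, Blue 7, Green 7, Gold 6, Silver 7.
At 34 seats: Red 6, Blue 7, Green 8, Gold 6, Silver 7.
No department's allocation decreased.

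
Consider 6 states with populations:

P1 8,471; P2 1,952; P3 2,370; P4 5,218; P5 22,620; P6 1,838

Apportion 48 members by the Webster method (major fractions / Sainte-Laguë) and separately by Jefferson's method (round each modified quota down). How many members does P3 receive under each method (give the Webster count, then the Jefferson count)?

3 and 2

Webster: P1 10, P2 2, P3 3, P4 6, P5 25, P6 2.
Jefferson: P1 10, P2 2, P3 2, P4 6, P5 26, P6 2.
P3 gets 3 under Webster and 2 under Jefferson.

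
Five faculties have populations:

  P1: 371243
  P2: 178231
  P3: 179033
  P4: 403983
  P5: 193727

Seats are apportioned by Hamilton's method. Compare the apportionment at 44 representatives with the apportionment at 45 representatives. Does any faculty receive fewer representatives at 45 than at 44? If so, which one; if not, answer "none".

At 44 seats: P1 12, P2 6, P3 6, P4 13, P5 7.
At 45 seats: P1 13, P2 6, P3 6, P4 14, P5 6.
P5 drops from 7 to 6.

P5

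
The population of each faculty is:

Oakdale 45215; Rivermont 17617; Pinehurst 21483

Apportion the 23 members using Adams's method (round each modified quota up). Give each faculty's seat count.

Oakdale: 12, Rivermont: 5, Pinehurst: 6

Standard divisor 84315/23 ≈ 3665.87; standard quotas: Oakdale 12.334, Rivermont 4.806, Pinehurst 5.860.
Rounding up gives 13, 5, 6 = 24 seats, so the divisor must be adjusted.
With modified divisor 3900: modified quotas Oakdale 11.594, Rivermont 4.517, Pinehurst 5.508.
Rounding up: Oakdale 12, Rivermont 5, Pinehurst 6 (total 23).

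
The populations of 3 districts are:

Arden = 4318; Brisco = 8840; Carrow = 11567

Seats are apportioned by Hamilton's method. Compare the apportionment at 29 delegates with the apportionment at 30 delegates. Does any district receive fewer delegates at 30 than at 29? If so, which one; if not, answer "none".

none

At 29 seats: Arden 5, Brisco 10, Carrow 14.
At 30 seats: Arden 5, Brisco 11, Carrow 14.
No district's allocation decreased.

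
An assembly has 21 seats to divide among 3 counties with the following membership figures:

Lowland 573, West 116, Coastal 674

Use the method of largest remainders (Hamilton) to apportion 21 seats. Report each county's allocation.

Total 1363; standard divisor 1363/21 ≈ 64.905.
Standard quotas: Lowland 8.828, West 1.787, Coastal 10.384.
Lower quotas: Lowland 8, West 1, Coastal 10 (sum 19, leaving 2 seats).
Remainders in descending order: Lowland 0.828, West 0.787, Coastal 0.384.
The surplus seats go to Lowland, West.

Lowland=9, West=2, Coastal=10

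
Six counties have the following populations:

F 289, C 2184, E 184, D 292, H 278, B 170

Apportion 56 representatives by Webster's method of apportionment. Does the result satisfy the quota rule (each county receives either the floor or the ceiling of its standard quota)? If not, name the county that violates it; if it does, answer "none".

C

Standard quotas: F 4.764, C 36.004, E 3.033, D 4.814, H 4.583, B 2.802.
Webster allocation: F 5, C 35, E 3, D 5, H 5, B 3.
C has quota 36.004 (lower 36, upper 37) but receives 35 — outside the quota interval.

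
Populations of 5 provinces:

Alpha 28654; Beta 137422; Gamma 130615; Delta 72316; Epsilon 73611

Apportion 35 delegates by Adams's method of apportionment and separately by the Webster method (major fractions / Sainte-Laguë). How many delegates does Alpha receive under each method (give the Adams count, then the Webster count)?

Adams: Alpha 3, Beta 10, Gamma 10, Delta 6, Epsilon 6.
Webster: Alpha 2, Beta 11, Gamma 10, Delta 6, Epsilon 6.
Alpha gets 3 under Adams and 2 under Webster.

3 and 2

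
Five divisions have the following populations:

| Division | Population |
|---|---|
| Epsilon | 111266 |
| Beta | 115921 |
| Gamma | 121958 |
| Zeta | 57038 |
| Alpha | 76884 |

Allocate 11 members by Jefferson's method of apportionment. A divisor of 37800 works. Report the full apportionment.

Epsilon 2; Beta 3; Gamma 3; Zeta 1; Alpha 2

With modified divisor 37800: modified quotas Epsilon 2.944, Beta 3.067, Gamma 3.226, Zeta 1.509, Alpha 2.034.
Rounding down: Epsilon 2, Beta 3, Gamma 3, Zeta 1, Alpha 2 (total 11).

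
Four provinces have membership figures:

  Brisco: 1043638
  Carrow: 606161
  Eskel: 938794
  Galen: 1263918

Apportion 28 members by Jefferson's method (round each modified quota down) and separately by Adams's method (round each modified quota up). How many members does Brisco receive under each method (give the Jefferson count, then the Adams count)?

Jefferson: Brisco 8, Carrow 4, Eskel 7, Galen 9.
Adams: Brisco 7, Carrow 5, Eskel 7, Galen 9.
Brisco gets 8 under Jefferson and 7 under Adams.

8 and 7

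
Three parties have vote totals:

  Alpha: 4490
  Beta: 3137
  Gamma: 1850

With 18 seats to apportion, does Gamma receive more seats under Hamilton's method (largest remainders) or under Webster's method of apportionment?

Hamilton: Alpha 9, Beta 6, Gamma 3.
Webster: Alpha 8, Beta 6, Gamma 4.
Gamma gets 3 under Hamilton and 4 under Webster.

Webster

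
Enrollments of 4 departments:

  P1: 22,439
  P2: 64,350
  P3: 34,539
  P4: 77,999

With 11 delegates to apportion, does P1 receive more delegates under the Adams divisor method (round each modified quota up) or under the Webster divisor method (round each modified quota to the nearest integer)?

Adams: P1 2, P2 3, P3 2, P4 4.
Webster: P1 1, P2 4, P3 2, P4 4.
P1 gets 2 under Adams and 1 under Webster.

Adams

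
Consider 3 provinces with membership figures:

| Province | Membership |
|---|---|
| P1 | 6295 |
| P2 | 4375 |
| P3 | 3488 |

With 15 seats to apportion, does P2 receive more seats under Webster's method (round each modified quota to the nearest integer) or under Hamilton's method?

Webster

Webster: P1 6, P2 5, P3 4.
Hamilton: P1 7, P2 4, P3 4.
P2 gets 5 under Webster and 4 under Hamilton.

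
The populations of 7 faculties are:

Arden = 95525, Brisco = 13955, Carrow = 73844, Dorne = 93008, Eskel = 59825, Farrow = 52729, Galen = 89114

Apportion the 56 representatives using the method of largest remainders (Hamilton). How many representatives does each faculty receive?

The standard divisor is 478000/56 ≈ 8535.714.
Standard quotas: Arden 11.1912, Brisco 1.6349, Carrow 8.6512, Dorne 10.8963, Eskel 7.0088, Farrow 6.1775, Galen 10.4401.
Lower quotas: Arden 11, Brisco 1, Carrow 8, Dorne 10, Eskel 7, Farrow 6, Galen 10 (sum 53, leaving 3 seats).
Remainders in descending order: Dorne 0.8963, Carrow 0.6512, Brisco 0.6349, Galen 0.4401, Arden 0.1912, Farrow 0.1775, Eskel 0.0088.
The surplus seats go to Dorne, Carrow, Brisco.

Arden 11; Brisco 2; Carrow 9; Dorne 11; Eskel 7; Farrow 6; Galen 10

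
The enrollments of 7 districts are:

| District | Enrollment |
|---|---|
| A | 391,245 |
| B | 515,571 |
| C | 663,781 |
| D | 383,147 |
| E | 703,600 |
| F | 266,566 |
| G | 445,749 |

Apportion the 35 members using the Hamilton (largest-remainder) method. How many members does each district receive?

A=4, B=5, C=7, D=4, E=7, F=3, G=5

Total 3369659; standard divisor 3369659/35 ≈ 96275.971.
Standard quotas: A 4.0638, B 5.3551, C 6.8946, D 3.9797, E 7.3082, F 2.7688, G 4.6299.
Lower quotas: A 4, B 5, C 6, D 3, E 7, F 2, G 4 (sum 31, leaving 4 seats).
Remainders in descending order: D 0.9797, C 0.8946, F 0.7688, G 0.6299, B 0.3551, E 0.3082, A 0.0638.
The surplus seats go to D, C, F, G.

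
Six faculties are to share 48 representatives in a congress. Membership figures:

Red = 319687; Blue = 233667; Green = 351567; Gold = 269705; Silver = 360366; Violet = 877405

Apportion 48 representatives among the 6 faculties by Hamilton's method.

Red 6, Blue 5, Green 7, Gold 5, Silver 7, Violet 18

Standard divisor: 2412397 ÷ 48 ≈ 50258.271.
Standard quotas: Red 6.3609, Blue 4.6493, Green 6.9952, Gold 5.3664, Silver 7.1703, Violet 17.4579.
Lower quotas: Red 6, Blue 4, Green 6, Gold 5, Silver 7, Violet 17 (sum 45, leaving 3 seats).
Remainders in descending order: Green 0.9952, Blue 0.6493, Violet 0.4579, Gold 0.3664, Red 0.3609, Silver 0.1703.
Largest remainders: Green, Blue, Violet receive the extra seats.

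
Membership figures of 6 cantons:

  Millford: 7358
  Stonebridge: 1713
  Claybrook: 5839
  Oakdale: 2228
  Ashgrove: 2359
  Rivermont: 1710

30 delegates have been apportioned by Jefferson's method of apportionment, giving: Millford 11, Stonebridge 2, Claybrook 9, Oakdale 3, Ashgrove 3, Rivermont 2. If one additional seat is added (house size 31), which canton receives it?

Priority for the next seat is population ÷ (current seats + 1).
Priorities: Millford 613.167, Stonebridge 571.000, Claybrook 583.900, Oakdale 557.000, Ashgrove 589.750, Rivermont 570.000.
Highest priority: Millford.

Millford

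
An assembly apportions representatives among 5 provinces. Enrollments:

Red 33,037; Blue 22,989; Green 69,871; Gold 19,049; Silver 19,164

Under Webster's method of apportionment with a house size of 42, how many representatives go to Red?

Standard divisor 164110/42 ≈ 3907.381; standard quotas: Red 8.455, Blue 5.883, Green 17.882, Gold 4.875, Silver 4.905.
Rounding to the nearest integer gives Red 8, Blue 6, Green 18, Gold 5, Silver 5 — total 42, matching the house size, so no adjustment is needed.
Red receives 8.

8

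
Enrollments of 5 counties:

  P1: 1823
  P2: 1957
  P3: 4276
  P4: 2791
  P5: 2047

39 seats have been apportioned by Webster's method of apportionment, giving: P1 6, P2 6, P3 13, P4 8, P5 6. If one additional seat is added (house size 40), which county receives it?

Priority for the next seat is population ÷ (current seats + 0.5).
Priorities: P1 280.462, P2 301.077, P3 316.741, P4 328.353, P5 314.923.
Highest priority: P4.

P4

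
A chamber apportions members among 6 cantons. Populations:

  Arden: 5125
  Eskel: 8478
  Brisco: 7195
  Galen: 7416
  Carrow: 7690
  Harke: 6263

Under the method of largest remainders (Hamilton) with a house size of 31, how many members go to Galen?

Standard divisor: 42167 ÷ 31 ≈ 1360.226.
Standard quotas: Arden 3.7678, Eskel 6.2328, Brisco 5.2896, Galen 5.4520, Carrow 5.6535, Harke 4.6044.
Lower quotas: Arden 3, Eskel 6, Brisco 5, Galen 5, Carrow 5, Harke 4 (sum 28, leaving 3 seats).
Remainders in descending order: Arden 0.7678, Carrow 0.6535, Harke 0.6044, Galen 0.4520, Brisco 0.2896, Eskel 0.2328.
Largest remainders: Arden, Carrow, Harke receive the extra seats.
Galen receives 5.

5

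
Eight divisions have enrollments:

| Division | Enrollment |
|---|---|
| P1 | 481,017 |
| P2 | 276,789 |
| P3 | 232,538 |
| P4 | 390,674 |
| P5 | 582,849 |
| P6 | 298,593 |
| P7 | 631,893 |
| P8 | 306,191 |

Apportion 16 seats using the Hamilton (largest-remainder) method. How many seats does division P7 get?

Total 3200544; standard divisor 3200544/16 = 200034.
Standard quotas: P1 2.4047, P2 1.3837, P3 1.1625, P4 1.9530, P5 2.9137, P6 1.4927, P7 3.1589, P8 1.5307.
Lower quotas: P1 2, P2 1, P3 1, P4 1, P5 2, P6 1, P7 3, P8 1 (sum 12, leaving 4 seats).
Remainders in descending order: P4 0.9530, P5 0.9137, P8 0.5307, P6 0.4927, P1 0.4047, P2 0.3837, P3 0.1625, P7 0.1589.
Largest remainders: P4, P5, P8, P6 receive the extra seats.
P7 receives 3.

3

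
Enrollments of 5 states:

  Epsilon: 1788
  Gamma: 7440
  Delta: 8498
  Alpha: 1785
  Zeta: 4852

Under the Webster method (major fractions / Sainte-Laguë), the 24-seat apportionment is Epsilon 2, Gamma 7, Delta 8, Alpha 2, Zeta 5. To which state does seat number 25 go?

Delta

Priority for the next seat is population ÷ (current seats + 0.5).
Priorities: Epsilon 715.200, Gamma 992.000, Delta 999.765, Alpha 714.000, Zeta 882.182.
Highest priority: Delta.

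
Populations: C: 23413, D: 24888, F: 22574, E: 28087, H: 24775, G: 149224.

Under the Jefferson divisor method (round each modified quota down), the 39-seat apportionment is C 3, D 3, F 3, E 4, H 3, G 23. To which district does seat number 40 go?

D

Priority for the next seat is population ÷ (current seats + 1).
Priorities: C 5853.250, D 6222.000, F 5643.500, E 5617.400, H 6193.750, G 6217.667.
Highest priority: D.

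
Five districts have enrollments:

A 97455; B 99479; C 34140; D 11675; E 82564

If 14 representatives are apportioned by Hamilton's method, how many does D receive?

Standard divisor: 325313 ÷ 14 ≈ 23236.643.
Standard quotas: A 4.1940, B 4.2811, C 1.4692, D 0.5024, E 3.5532.
Lower quotas: A 4, B 4, C 1, D 0, E 3 (sum 12, leaving 2 seats).
Remainders in descending order: E 0.5532, D 0.5024, C 0.4692, B 0.2811, A 0.1940.
The surplus seats go to E, D.
D receives 1.

1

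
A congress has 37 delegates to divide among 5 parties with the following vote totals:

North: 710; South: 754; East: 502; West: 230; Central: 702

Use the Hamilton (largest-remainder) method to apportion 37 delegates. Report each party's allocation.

Total 2898; standard divisor 2898/37 ≈ 78.324.
Standard quotas: North 9.065, South 9.627, East 6.409, West 2.937, Central 8.963.
Lower quotas: North 9, South 9, East 6, West 2, Central 8 (sum 34, leaving 3 seats).
Remainders in descending order: Central 0.963, West 0.937, South 0.627, East 0.409, North 0.065.
The surplus seats go to Central, West, South.

North: 9; South: 10; East: 6; West: 3; Central: 9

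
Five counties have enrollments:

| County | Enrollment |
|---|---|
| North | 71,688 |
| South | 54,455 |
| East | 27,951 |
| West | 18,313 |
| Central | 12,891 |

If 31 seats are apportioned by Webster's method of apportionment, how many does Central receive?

Standard divisor 185298/31 ≈ 5977.355; standard quotas: North 11.993, South 9.110, East 4.676, West 3.064, Central 2.157.
Rounding to the nearest integer gives North 12, South 9, East 5, West 3, Central 2 — total 31, matching the house size, so no adjustment is needed.
Central receives 2.

2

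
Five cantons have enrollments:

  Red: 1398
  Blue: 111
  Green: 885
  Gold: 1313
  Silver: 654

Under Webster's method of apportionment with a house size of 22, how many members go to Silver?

3

Standard divisor 4361/22 ≈ 198.227; standard quotas: Red 7.053, Blue 0.560, Green 4.465, Gold 6.624, Silver 3.299.
Rounding to the nearest integer gives Red 7, Blue 1, Green 4, Gold 7, Silver 3 — total 22, matching the house size, so no adjustment is needed.
Silver receives 3.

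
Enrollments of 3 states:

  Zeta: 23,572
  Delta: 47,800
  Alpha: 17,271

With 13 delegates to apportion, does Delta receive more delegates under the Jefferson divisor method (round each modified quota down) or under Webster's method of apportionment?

Jefferson: Zeta 3, Delta 8, Alpha 2.
Webster: Zeta 3, Delta 7, Alpha 3.
Delta gets 8 under Jefferson and 7 under Webster.

Jefferson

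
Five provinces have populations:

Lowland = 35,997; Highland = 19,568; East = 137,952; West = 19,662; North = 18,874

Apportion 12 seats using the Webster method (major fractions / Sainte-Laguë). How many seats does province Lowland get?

2

Standard divisor 232053/12 ≈ 19337.75; standard quotas: Lowland 1.861, Highland 1.012, East 7.134, West 1.017, North 0.976.
Rounding to the nearest integer gives Lowland 2, Highland 1, East 7, West 1, North 1 — total 12, matching the house size, so no adjustment is needed.
Lowland receives 2.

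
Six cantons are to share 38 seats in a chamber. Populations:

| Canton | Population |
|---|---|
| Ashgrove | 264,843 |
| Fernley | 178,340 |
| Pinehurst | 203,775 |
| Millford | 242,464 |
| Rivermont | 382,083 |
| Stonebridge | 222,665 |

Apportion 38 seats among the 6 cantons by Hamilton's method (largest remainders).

Ashgrove: 7, Fernley: 4, Pinehurst: 5, Millford: 6, Rivermont: 10, Stonebridge: 6

Standard divisor: 1494170 ÷ 38 ≈ 39320.263.
Standard quotas: Ashgrove 6.7355, Fernley 4.5356, Pinehurst 5.1824, Millford 6.1664, Rivermont 9.7172, Stonebridge 5.6629.
Lower quotas: Ashgrove 6, Fernley 4, Pinehurst 5, Millford 6, Rivermont 9, Stonebridge 5 (sum 35, leaving 3 seats).
Remainders in descending order: Ashgrove 0.7355, Rivermont 0.7172, Stonebridge 0.6629, Fernley 0.5356, Pinehurst 0.1824, Millford 0.1664.
The surplus seats go to Ashgrove, Rivermont, Stonebridge.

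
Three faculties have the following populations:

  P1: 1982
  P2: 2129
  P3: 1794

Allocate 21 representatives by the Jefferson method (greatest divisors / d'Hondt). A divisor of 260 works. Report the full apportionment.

With modified divisor 260: modified quotas P1 7.623, P2 8.188, P3 6.900.
Rounding down: P1 7, P2 8, P3 6 (total 21).

P1: 7; P2: 8; P3: 6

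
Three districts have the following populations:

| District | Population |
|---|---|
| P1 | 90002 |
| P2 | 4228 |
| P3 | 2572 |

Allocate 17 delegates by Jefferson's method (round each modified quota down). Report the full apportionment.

P1: 17, P2: 0, P3: 0

Standard divisor 96802/17 ≈ 5694.235; standard quotas: P1 15.806, P2 0.743, P3 0.452.
Rounding down gives 15, 0, 0 = 15 seats, so the divisor must be adjusted.
With modified divisor 5100: modified quotas P1 17.647, P2 0.829, P3 0.504.
Rounding down: P1 17, P2 0, P3 0 (total 17).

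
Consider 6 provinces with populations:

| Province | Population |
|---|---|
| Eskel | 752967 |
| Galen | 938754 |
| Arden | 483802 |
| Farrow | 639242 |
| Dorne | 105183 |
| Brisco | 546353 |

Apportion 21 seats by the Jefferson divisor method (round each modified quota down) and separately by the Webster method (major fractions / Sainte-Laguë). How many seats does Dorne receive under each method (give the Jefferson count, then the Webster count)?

Jefferson: Eskel 5, Galen 6, Arden 3, Farrow 4, Dorne 0, Brisco 3.
Webster: Eskel 4, Galen 6, Arden 3, Farrow 4, Dorne 1, Brisco 3.
Dorne gets 0 under Jefferson and 1 under Webster.

0 and 1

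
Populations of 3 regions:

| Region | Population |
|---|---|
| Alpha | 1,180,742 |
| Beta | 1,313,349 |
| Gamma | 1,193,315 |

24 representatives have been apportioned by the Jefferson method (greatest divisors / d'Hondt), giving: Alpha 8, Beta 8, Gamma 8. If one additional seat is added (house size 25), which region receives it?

Beta

Priority for the next seat is population ÷ (current seats + 1).
Priorities: Alpha 131193.556, Beta 145927.667, Gamma 132590.556.
Highest priority: Beta.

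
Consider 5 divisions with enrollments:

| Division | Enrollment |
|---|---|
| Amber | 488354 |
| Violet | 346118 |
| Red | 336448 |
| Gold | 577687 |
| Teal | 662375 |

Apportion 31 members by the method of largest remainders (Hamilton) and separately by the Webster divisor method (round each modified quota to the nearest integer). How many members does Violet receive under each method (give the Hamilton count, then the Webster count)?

Hamilton: Amber 6, Violet 5, Red 4, Gold 7, Teal 9.
Webster: Amber 6, Violet 4, Red 4, Gold 8, Teal 9.
Violet gets 5 under Hamilton and 4 under Webster.

5 and 4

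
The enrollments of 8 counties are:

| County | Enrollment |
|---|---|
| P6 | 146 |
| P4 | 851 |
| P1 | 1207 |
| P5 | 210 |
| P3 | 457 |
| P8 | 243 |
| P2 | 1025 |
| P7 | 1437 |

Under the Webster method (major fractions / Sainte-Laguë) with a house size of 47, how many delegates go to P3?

4

Standard divisor 5576/47 ≈ 118.638; standard quotas: P6 1.231, P4 7.173, P1 10.174, P5 1.770, P3 3.852, P8 2.048, P2 8.640, P7 12.112.
Rounding to the nearest integer gives P6 1, P4 7, P1 10, P5 2, P3 4, P8 2, P2 9, P7 12 — total 47, matching the house size, so no adjustment is needed.
P3 receives 4.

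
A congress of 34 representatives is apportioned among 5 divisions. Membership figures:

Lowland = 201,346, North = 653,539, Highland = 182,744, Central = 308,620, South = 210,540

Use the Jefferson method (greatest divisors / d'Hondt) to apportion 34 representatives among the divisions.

Standard divisor 1556789/34 ≈ 45787.912; standard quotas: Lowland 4.397, North 14.273, Highland 3.991, Central 6.740, South 4.598.
Rounding down gives 4, 14, 3, 6, 4 = 31 seats, so the divisor must be adjusted.
With modified divisor 42800: modified quotas Lowland 4.704, North 15.270, Highland 4.270, Central 7.211, South 4.919.
Rounding down: Lowland 4, North 15, Highland 4, Central 7, South 4 (total 34).

Lowland: 4, North: 15, Highland: 4, Central: 7, South: 4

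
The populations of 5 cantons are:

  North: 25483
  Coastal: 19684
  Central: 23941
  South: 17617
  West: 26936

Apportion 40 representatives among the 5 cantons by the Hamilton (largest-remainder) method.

North 9, Coastal 7, Central 8, South 6, West 10

Standard divisor: 113661 ÷ 40 ≈ 2841.525.
Standard quotas: North 8.9681, Coastal 6.9273, Central 8.4254, South 6.1998, West 9.4794.
Lower quotas: North 8, Coastal 6, Central 8, South 6, West 9 (sum 37, leaving 3 seats).
Remainders in descending order: North 0.9681, Coastal 0.9273, West 0.4794, Central 0.4254, South 0.1998.
Largest remainders: North, Coastal, West receive the extra seats.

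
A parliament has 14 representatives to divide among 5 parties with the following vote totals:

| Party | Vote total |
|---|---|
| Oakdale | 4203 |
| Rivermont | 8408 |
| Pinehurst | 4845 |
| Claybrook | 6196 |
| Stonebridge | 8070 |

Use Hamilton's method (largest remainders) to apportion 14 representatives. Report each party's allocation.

The standard divisor is 31722/14 ≈ 2265.857.
Standard quotas: Oakdale 1.8549, Rivermont 3.7107, Pinehurst 2.1383, Claybrook 2.7345, Stonebridge 3.5616.
Lower quotas: Oakdale 1, Rivermont 3, Pinehurst 2, Claybrook 2, Stonebridge 3 (sum 11, leaving 3 seats).
Remainders in descending order: Oakdale 0.8549, Claybrook 0.7345, Rivermont 0.7107, Stonebridge 0.5616, Pinehurst 0.1383.
The surplus seats go to Oakdale, Claybrook, Rivermont.

Oakdale: 2, Rivermont: 4, Pinehurst: 2, Claybrook: 3, Stonebridge: 3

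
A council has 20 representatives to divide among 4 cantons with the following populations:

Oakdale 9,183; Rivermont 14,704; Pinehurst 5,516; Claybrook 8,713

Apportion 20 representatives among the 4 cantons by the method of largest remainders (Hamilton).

Oakdale 5, Rivermont 8, Pinehurst 3, Claybrook 4

The standard divisor is 38116/20 ≈ 1905.8.
Standard quotas: Oakdale 4.8184, Rivermont 7.7154, Pinehurst 2.8943, Claybrook 4.5718.
Lower quotas: Oakdale 4, Rivermont 7, Pinehurst 2, Claybrook 4 (sum 17, leaving 3 seats).
Remainders in descending order: Pinehurst 0.8943, Oakdale 0.8184, Rivermont 0.7154, Claybrook 0.5718.
Largest remainders: Pinehurst, Oakdale, Rivermont receive the extra seats.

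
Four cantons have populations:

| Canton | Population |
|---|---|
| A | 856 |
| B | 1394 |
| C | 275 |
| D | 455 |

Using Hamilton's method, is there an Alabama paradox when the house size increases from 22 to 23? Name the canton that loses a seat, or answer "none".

D

At 22 seats: A 6, B 10, C 2, D 4.
At 23 seats: A 7, B 11, C 2, D 3.
D drops from 4 to 3.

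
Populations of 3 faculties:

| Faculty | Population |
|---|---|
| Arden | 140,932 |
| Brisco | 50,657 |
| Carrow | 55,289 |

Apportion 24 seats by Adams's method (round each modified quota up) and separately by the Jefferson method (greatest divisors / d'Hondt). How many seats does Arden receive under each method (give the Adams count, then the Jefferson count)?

13 and 14

Adams: Arden 13, Brisco 5, Carrow 6.
Jefferson: Arden 14, Brisco 5, Carrow 5.
Arden gets 13 under Adams and 14 under Jefferson.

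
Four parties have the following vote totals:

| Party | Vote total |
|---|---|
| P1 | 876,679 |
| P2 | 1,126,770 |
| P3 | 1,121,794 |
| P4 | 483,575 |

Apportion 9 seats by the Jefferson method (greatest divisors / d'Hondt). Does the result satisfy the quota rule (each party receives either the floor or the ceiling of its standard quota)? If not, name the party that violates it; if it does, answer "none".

none

Standard quotas: P1 2.186, P2 2.810, P3 2.798, P4 1.206.
Jefferson allocation: P1 2, P2 3, P3 3, P4 1.
Every allocation lies between the lower and upper quota.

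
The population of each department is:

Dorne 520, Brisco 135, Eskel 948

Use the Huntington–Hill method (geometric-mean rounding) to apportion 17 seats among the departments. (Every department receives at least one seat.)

Dorne 5, Brisco 2, Eskel 10

With divisor 95: modified quotas Dorne 5.474, Brisco 1.421, Eskel 9.979.
Geometric-mean thresholds: Dorne √(5·6)=5.477, Brisco √(1·2)=1.414, Eskel √(9·10)=9.487.
Each quota rounded against its threshold gives Dorne 5, Brisco 2, Eskel 10 (total 17).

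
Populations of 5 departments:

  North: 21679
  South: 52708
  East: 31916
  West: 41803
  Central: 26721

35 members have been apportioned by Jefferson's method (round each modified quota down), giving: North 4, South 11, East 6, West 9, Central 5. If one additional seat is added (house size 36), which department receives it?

East

Priority for the next seat is population ÷ (current seats + 1).
Priorities: North 4335.800, South 4392.333, East 4559.429, West 4180.300, Central 4453.500.
Highest priority: East.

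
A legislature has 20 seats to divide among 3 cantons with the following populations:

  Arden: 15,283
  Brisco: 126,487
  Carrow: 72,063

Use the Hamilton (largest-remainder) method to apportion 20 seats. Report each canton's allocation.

Total 213833; standard divisor 213833/20 ≈ 10691.65.
Standard quotas: Arden 1.4294, Brisco 11.8304, Carrow 6.7401.
Lower quotas: Arden 1, Brisco 11, Carrow 6 (sum 18, leaving 2 seats).
Remainders in descending order: Brisco 0.8304, Carrow 0.7401, Arden 0.4294.
The surplus seats go to Brisco, Carrow.

Arden 1, Brisco 12, Carrow 7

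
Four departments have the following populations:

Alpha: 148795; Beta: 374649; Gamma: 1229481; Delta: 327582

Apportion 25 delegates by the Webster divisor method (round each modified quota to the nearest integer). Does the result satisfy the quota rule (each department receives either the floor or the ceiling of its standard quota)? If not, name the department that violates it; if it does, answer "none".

Standard quotas: Alpha 1.788, Beta 4.502, Gamma 14.774, Delta 3.936.
Webster allocation: Alpha 2, Beta 4, Gamma 15, Delta 4.
Every allocation lies between the lower and upper quota.

none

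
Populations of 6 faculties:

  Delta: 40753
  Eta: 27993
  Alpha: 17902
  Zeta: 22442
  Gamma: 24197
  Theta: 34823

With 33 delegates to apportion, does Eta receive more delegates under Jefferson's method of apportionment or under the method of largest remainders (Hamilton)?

Jefferson: Delta 8, Eta 6, Alpha 3, Zeta 4, Gamma 5, Theta 7.
Hamilton: Delta 8, Eta 5, Alpha 4, Zeta 4, Gamma 5, Theta 7.
Eta gets 6 under Jefferson and 5 under Hamilton.

Jefferson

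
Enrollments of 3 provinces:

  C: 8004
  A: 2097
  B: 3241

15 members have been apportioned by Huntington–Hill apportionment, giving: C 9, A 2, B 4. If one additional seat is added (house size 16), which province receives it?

Priority for the next seat is population ÷ (√(s·(s+1))).
Priorities: C 843.696, A 856.097, B 724.710.
Highest priority: A.

A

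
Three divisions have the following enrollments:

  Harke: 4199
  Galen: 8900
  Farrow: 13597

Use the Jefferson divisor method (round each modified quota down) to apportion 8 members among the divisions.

Harke: 1, Galen: 3, Farrow: 4

Standard divisor 26696/8 ≈ 3337; standard quotas: Harke 1.258, Galen 2.667, Farrow 4.075.
Rounding down gives 1, 2, 4 = 7 seats, so the divisor must be adjusted.
With modified divisor 2800: modified quotas Harke 1.500, Galen 3.179, Farrow 4.856.
Rounding down: Harke 1, Galen 3, Farrow 4 (total 8).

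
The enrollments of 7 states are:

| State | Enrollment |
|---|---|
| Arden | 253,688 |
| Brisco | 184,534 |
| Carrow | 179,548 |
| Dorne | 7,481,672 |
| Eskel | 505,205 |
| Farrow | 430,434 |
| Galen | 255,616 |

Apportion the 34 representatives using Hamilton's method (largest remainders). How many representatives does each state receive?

Arden=1; Brisco=1; Carrow=1; Dorne=27; Eskel=2; Farrow=1; Galen=1

Total 9290697; standard divisor 9290697/34 ≈ 273255.794.
Standard quotas: Arden 0.9284, Brisco 0.6753, Carrow 0.6571, Dorne 27.3797, Eskel 1.8488, Farrow 1.5752, Galen 0.9354.
Lower quotas: Arden 0, Brisco 0, Carrow 0, Dorne 27, Eskel 1, Farrow 1, Galen 0 (sum 29, leaving 5 seats).
Remainders in descending order: Galen 0.9354, Arden 0.9284, Eskel 0.8488, Brisco 0.6753, Carrow 0.6571, Farrow 0.5752, Dorne 0.3797.
Largest remainders: Galen, Arden, Eskel, Brisco, Carrow receive the extra seats.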